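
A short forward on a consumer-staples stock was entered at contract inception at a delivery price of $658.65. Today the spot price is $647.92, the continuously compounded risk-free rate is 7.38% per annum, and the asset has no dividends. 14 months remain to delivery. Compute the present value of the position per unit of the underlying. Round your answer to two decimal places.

-$43.61

Current fair forward for the remaining 14 months: F = S·e^(r·T), r = 0.0738
F = 647.92 · e^(0.0738 × 14/12) = 647.92 × 1.089915 = 706.1777
Value of long forward = (F − K)·e^(−rT) = (706.1777 − 658.65) · e^(−0.0738·14/12)
= 47.5277 × 0.917502 = 43.61
Short position value = −(long value) = -$43.61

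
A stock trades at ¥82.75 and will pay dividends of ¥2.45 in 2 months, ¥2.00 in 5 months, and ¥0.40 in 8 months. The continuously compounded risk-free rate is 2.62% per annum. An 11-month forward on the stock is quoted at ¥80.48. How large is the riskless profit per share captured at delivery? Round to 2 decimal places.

PV(dividends) I = 2.45·e^(−0.0262·2/12) + 2.00·e^(−0.0262·5/12) + 0.40·e^(−0.0262·8/12) = 4.8107
Fair forward F* = (S − I)·e^(rT) = (82.75 − 4.8107)·e^0.024017 = 77.9393 × 1.024308 = 79.8338
Market ¥80.48 > fair 79.8338: forward overpriced → cash-and-carry (borrow at r, buy the stock and collect the dividends, short the forward).
Profit at T = |F_mkt − F*| = |80.48 − 79.8338| = ¥0.65 per share

¥0.65 per share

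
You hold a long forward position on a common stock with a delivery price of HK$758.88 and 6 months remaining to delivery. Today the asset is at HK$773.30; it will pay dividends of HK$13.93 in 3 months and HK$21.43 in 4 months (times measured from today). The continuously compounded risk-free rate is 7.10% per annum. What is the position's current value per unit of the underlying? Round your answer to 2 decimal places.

HK$6.27

PV(remaining dividends) I = 13.93·e^(−0.0710·3/12) + 21.43·e^(−0.0710·4/12) = 34.6137
Current forward F = (S − I)·e^(rT) = (773.30 − 34.6137)·e^(0.0710·6/12) = 738.6863 × 1.036138 = 765.3809
Value (long) = (F − K)·e^(−rT) = (765.3809 − 758.88) × 0.965123 = 6.2742
Value = HK$6.27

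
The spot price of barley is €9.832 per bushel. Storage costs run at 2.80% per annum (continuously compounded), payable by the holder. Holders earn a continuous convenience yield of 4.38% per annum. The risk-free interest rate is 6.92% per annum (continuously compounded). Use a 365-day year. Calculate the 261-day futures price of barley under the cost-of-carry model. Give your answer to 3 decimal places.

€10.215 per bushel

Net carry = r + u − y = 0.0692 + 0.0280 − 0.0438 = 0.0534
F = S·e^((r+u−y)T) = 9.832 · e^(0.0534 × 261/365) = 9.832 · e^0.038185
= 9.832 × 1.038923 = €10.215 per bushel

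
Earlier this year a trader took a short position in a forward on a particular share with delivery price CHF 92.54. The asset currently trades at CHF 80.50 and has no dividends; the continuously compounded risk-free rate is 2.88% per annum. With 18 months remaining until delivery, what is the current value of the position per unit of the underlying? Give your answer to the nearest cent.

Current fair forward for the remaining 18 months: F = S·e^(r·T), r = 0.0288
F = 80.50 · e^(0.0288 × 18/12) = 80.50 × 1.044147 = 84.0538
Value of long forward = (F − K)·e^(−rT) = (84.0538 − 92.54) · e^(−0.0288·18/12)
= -8.4862 × 0.957720 = -8.13
Short position value = −(long value) = CHF 8.13

CHF 8.13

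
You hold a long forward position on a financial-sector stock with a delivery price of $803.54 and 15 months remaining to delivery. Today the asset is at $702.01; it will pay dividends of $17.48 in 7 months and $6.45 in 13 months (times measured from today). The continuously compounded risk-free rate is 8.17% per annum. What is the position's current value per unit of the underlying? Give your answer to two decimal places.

PV(remaining dividends) I = 17.48·e^(−0.0817·7/12) + 6.45·e^(−0.0817·13/12) = 22.5701
Current forward F = (S − I)·e^(rT) = (702.01 − 22.5701)·e^(0.0817·15/12) = 679.4399 × 1.107522 = 752.4946
Value (long) = (F − K)·e^(−rT) = (752.4946 − 803.54) × 0.902917 = -46.0898
Value = -$46.09

-$46.09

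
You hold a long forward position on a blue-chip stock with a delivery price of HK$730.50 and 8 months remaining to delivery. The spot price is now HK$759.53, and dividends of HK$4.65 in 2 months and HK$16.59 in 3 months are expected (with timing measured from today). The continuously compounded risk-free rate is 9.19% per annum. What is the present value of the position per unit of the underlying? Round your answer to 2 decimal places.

HK$51.65

PV(remaining dividends) I = 4.65·e^(−0.0919·2/12) + 16.59·e^(−0.0919·3/12) = 20.7925
Current forward F = (S − I)·e^(rT) = (759.53 − 20.7925)·e^(0.0919·8/12) = 738.7375 × 1.063182 = 785.4124
Value (long) = (F − K)·e^(−rT) = (785.4124 − 730.50) × 0.940572 = 51.6491
Value = HK$51.65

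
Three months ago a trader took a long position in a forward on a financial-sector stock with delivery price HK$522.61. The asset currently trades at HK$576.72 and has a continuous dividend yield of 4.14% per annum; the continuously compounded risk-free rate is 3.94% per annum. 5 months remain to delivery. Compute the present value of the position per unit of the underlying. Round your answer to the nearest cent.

Current fair forward for the remaining 5 months: F = S·e^((r − q)·T), (r − q) = 0.0394 − 0.0414 = -0.0020
F = 576.72 · e^(-0.0020 × 5/12) = 576.72 × 0.999167 = 576.2396
Value of long forward = (F − K)·e^(−rT) = (576.2396 − 522.61) · e^(−0.0394·5/12)
= 53.6296 × 0.983717 = 52.76

HK$52.76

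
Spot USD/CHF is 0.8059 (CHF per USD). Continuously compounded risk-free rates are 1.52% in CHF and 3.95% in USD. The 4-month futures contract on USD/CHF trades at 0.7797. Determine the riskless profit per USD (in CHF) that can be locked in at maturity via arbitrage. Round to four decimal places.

Fair futures: F* = S·e^(carry·T), with carry = (r_CHF − r_USD) = 0.0152 − 0.0395 = -0.0243
F* = 0.8059 · e^(-0.0243 × 4/12) = 0.8059 · e^-0.008100 = 0.8059 × 0.991933 = 0.7994
Market 0.7797 < fair 0.7994: forward underpriced → reverse cash-and-carry (short spot, go long the forward).
At maturity, profit = |F_mkt − F*| = |0.7797 − 0.7994| = 0.0197 per USD (in CHF)

0.0197 per USD (in CHF)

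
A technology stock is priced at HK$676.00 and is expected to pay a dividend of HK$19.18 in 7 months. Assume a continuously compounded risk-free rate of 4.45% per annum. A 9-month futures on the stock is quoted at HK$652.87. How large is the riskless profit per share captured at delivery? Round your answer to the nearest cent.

HK$26.75 per share

PV(dividends) I = 19.18·e^(−0.0445·7/12) = 18.6885
Fair futures F* = (S − I)·e^(rT) = (676.00 − 18.6885)·e^0.033375 = 657.3115 × 1.033938 = 679.6193
Market HK$652.87 < fair 679.6193: forward underpriced → reverse cash-and-carry (short the stock, invest proceeds at r, pay the dividends, go long the forward).
Profit at T = |F_mkt − F*| = |652.87 − 679.6193| = HK$26.75 per share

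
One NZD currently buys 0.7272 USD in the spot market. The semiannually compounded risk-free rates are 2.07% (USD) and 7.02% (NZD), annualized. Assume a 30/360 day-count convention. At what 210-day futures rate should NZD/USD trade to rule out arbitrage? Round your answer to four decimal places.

0.7070

By covered interest parity, F = S · (1+r_USD/2)^(2T) / (1+r_NZD/2)^(2T)
= 0.7272 × 1.012085 / 1.041069 = 0.7272 × 0.972159
F = 0.7070 USD per NZD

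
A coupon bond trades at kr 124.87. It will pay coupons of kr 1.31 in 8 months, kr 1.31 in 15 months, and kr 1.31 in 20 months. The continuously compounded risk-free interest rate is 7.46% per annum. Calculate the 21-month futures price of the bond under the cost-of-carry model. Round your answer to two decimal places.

PV(coupons) I = 1.31·e^(−0.0746·8/12) + 1.31·e^(−0.0746·15/12) + 1.31·e^(−0.0746·20/12)
I = 1.2464 + 1.1934 + 1.1568 = 3.5966
F = (S − I)·e^(rT) = (124.87 − 3.5966) · e^(0.0746·21/12)
= 121.2734 · e^0.130550 = 121.2734 × 1.139455 = kr 138.19

kr 138.19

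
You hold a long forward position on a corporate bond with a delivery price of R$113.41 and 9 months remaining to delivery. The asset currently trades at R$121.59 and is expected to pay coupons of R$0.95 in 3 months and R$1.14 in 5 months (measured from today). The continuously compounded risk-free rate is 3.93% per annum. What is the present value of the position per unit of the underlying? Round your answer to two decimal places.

R$9.41

PV(remaining coupons) I = 0.95·e^(−0.0393·3/12) + 1.14·e^(−0.0393·5/12) = 2.0622
Current forward F = (S − I)·e^(rT) = (121.59 − 2.0622)·e^(0.0393·9/12) = 119.5278 × 1.029914 = 123.1034
Value (long) = (F − K)·e^(−rT) = (123.1034 − 113.41) × 0.970955 = 9.4119
Value = R$9.41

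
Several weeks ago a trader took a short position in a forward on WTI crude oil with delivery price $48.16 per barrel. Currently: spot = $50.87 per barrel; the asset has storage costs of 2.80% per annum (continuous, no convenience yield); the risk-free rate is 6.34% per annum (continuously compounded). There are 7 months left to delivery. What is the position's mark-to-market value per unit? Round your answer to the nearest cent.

-$5.30 per barrel

Current fair forward for the remaining 7 months: F = S·e^((r + u)·T), (r + u) = 0.0634 + 0.0280 = 0.0914
F = 50.87 · e^(0.0914 × 7/12) = 50.87 × 1.054764 = 53.6558
Value of long forward = (F − K)·e^(−rT) = (53.6558 − 48.16) · e^(−0.0634·7/12)
= 5.4958 × 0.963692 = 5.30
Short position value = −(long value) = -$5.30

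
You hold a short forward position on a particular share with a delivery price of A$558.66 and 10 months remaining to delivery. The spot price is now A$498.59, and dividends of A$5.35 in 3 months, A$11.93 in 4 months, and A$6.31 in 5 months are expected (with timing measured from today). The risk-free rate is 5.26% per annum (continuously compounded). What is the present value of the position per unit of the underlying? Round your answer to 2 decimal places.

PV(remaining dividends) I = 5.35·e^(−0.0526·3/12) + 11.93·e^(−0.0526·4/12) + 6.31·e^(−0.0526·5/12) = 23.1760
Current forward F = (S − I)·e^(rT) = (498.59 − 23.1760)·e^(0.0526·10/12) = 475.4140 × 1.044808 = 496.7164
Value (long) = (F − K)·e^(−rT) = (496.7164 − 558.66) × 0.957113 = -59.2870
Short position value = −(long value) = A$59.29

A$59.29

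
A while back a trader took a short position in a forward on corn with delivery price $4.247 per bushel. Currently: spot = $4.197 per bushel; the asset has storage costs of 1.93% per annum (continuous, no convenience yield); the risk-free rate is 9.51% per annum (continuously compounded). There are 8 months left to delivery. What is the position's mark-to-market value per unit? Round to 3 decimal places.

Current fair forward for the remaining 8 months: F = S·e^((r + u)·T), (r + u) = 0.0951 + 0.0193 = 0.1144
F = 4.197 · e^(0.1144 × 8/12) = 4.197 × 1.079250 = 4.5296
Value of long forward = (F − K)·e^(−rT) = (4.5296 − 4.247) · e^(−0.0951·8/12)
= 0.2826 × 0.938568 = 0.265
Short position value = −(long value) = -$0.265

-$0.265 per bushel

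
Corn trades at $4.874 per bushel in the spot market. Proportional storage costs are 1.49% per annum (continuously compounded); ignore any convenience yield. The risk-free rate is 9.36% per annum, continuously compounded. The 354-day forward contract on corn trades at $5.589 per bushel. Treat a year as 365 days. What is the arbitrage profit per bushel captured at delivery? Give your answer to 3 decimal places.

Fair forward: F* = S·e^(carry·T), with carry = (r + u) = 0.0936 + 0.0149 = 0.1085
F* = 4.874 · e^(0.1085 × 354/365) = 4.874 · e^0.105230 = 4.874 × 1.110966 = $5.4148
Market $5.589 > fair $5.4148: forward overpriced → cash-and-carry (buy spot, short the forward).
At maturity, profit = |F_mkt − F*| = |5.589 − 5.4148| = $0.174 per bushel

$0.174 per bushel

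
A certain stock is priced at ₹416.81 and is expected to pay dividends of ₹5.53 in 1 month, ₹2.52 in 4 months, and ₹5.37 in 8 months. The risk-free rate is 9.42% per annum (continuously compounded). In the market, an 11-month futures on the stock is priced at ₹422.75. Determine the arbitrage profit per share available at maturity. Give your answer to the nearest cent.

₹17.51 per share

PV(dividends) I = 5.53·e^(−0.0942·1/12) + 2.52·e^(−0.0942·4/12) + 5.37·e^(−0.0942·8/12) = 12.9720
Fair futures F* = (S − I)·e^(rT) = (416.81 − 12.9720)·e^0.086350 = 403.8380 × 1.090188 = 440.2593
Market ₹422.75 < fair 440.2593: forward underpriced → reverse cash-and-carry (short the stock, invest proceeds at r, pay the dividends, go long the forward).
Profit at T = |F_mkt − F*| = |422.75 − 440.2593| = ₹17.51 per share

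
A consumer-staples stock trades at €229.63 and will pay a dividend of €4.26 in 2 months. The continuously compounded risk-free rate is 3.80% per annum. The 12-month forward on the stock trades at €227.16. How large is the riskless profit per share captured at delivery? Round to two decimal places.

€6.97 per share

PV(dividends) I = 4.26·e^(−0.0380·2/12) = 4.2331
Fair forward F* = (S − I)·e^(rT) = (229.63 − 4.2331)·e^0.038000 = 225.3969 × 1.038731 = 234.1267
Market €227.16 < fair 234.1267: forward underpriced → reverse cash-and-carry (short the stock, invest proceeds at r, pay the dividends, go long the forward).
Profit at T = |F_mkt − F*| = |227.16 − 234.1267| = €6.97 per share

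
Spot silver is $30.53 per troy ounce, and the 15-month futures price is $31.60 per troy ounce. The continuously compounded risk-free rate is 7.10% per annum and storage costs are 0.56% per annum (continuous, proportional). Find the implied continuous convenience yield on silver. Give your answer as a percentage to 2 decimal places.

F = S·e^((r+u−y)T) ⇒ (r+u−y) = ln(F/S)/T
ln(31.60/30.53) = 0.034447; /T ⇒ 0.027558
y = r + u − ln(F/S)/T = 0.0710 + 0.0056 − 0.027558 = 0.049042
y = 4.90%

4.90%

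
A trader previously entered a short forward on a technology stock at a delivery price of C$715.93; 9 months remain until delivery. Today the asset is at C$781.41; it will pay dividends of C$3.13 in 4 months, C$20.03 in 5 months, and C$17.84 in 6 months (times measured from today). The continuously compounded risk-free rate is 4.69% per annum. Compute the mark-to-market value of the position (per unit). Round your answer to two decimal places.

PV(remaining dividends) I = 3.13·e^(−0.0469·4/12) + 20.03·e^(−0.0469·5/12) + 17.84·e^(−0.0469·6/12) = 40.1503
Current forward F = (S − I)·e^(rT) = (781.41 − 40.1503)·e^(0.0469·9/12) = 741.2597 × 1.035801 = 767.7975
Value (long) = (F − K)·e^(−rT) = (767.7975 − 715.93) × 0.965436 = 50.0748
Short position value = −(long value) = -C$50.07

-C$50.07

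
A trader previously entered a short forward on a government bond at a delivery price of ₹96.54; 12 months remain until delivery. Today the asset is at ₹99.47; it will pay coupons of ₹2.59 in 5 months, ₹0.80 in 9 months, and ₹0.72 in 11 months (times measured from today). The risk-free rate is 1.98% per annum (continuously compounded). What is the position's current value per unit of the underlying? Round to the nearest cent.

-₹0.76

PV(remaining coupons) I = 2.59·e^(−0.0198·5/12) + 0.80·e^(−0.0198·9/12) + 0.72·e^(−0.0198·11/12) = 4.0640
Current forward F = (S − I)·e^(rT) = (99.47 − 4.0640)·e^(0.0198·12/12) = 95.4060 × 1.019997 = 97.3138
Value (long) = (F − K)·e^(−rT) = (97.3138 − 96.54) × 0.980395 = 0.7586
Short position value = −(long value) = -₹0.76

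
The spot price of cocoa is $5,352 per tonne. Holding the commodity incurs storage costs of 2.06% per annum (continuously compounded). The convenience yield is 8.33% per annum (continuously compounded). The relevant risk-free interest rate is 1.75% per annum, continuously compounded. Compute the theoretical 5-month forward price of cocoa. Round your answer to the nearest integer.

$5,252 per tonne

Net carry = r + u − y = 0.0175 + 0.0206 − 0.0833 = -0.0452
F = S·e^((r+u−y)T) = 5352 · e^(-0.0452 × 5/12) = 5352 · e^-0.018833
= 5352 × 0.981343 = $5,252 per tonne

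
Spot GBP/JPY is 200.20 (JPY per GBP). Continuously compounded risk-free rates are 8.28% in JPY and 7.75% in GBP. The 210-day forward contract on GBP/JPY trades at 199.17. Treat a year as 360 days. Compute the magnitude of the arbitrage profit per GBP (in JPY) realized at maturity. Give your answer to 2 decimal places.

1.65 per GBP (in JPY)

Fair forward: F* = S·e^(carry·T), with carry = (r_JPY − r_GBP) = 0.0828 − 0.0775 = 0.0053
F* = 200.20 · e^(0.0053 × 210/360) = 200.20 · e^0.003092 = 200.20 × 1.003097 = 200.8200
Market 199.17 < fair 200.8200: forward underpriced → reverse cash-and-carry (short spot, go long the forward).
At maturity, profit = |F_mkt − F*| = |199.17 − 200.8200| = 1.65 per GBP (in JPY)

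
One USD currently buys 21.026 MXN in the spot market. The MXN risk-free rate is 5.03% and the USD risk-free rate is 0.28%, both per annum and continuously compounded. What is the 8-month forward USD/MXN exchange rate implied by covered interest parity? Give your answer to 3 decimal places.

F = S·e^((r_MXN − r_USD)T) = 21.026 · e^((0.0503 − 0.0028) × 8/12)
= 21.026 · e^0.031667 = 21.026 × 1.032174
F = 21.702 MXN per USD

21.702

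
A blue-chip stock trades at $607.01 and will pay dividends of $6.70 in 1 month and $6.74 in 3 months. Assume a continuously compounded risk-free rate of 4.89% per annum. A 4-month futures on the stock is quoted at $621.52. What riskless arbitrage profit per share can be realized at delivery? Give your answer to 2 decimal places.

$18.08 per share

PV(dividends) I = 6.70·e^(−0.0489·1/12) + 6.74·e^(−0.0489·3/12) = 13.3309
Fair futures F* = (S − I)·e^(rT) = (607.01 − 13.3309)·e^0.016300 = 593.6791 × 1.016434 = 603.4356
Market $621.52 > fair 603.4356: forward overpriced → cash-and-carry (borrow at r, buy the stock and collect the dividends, short the forward).
Profit at T = |F_mkt − F*| = |621.52 − 603.4356| = $18.08 per share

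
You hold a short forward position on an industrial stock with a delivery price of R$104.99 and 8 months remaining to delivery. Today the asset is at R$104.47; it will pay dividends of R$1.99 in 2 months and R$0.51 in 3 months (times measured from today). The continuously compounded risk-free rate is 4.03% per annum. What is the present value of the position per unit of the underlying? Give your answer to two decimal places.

PV(remaining dividends) I = 1.99·e^(−0.0403·2/12) + 0.51·e^(−0.0403·3/12) = 2.4816
Current forward F = (S − I)·e^(rT) = (104.47 − 2.4816)·e^(0.0403·8/12) = 101.9884 × 1.027231 = 104.7656
Value (long) = (F − K)·e^(−rT) = (104.7656 − 104.99) × 0.973491 = -0.2185
Short position value = −(long value) = R$0.22

R$0.22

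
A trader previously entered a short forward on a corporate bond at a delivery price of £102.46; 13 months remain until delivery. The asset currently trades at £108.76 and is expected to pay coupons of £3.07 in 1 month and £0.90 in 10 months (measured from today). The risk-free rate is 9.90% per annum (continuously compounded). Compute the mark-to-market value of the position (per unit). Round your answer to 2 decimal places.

PV(remaining coupons) I = 3.07·e^(−0.0990·1/12) + 0.90·e^(−0.0990·10/12) = 3.8735
Current forward F = (S − I)·e^(rT) = (108.76 − 3.8735)·e^(0.0990·13/12) = 104.8865 × 1.113213 = 116.7610
Value (long) = (F − K)·e^(−rT) = (116.7610 − 102.46) × 0.898301 = 12.8466
Short position value = −(long value) = -£12.85

-£12.85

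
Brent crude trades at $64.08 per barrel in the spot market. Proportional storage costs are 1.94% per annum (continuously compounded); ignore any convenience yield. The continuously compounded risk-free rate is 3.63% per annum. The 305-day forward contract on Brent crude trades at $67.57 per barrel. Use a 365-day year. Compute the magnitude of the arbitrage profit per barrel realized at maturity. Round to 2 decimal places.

Fair forward: F* = S·e^(carry·T), with carry = (r + u) = 0.0363 + 0.0194 = 0.0557
F* = 64.08 · e^(0.0557 × 305/365) = 64.08 · e^0.046544 = 64.08 × 1.047644 = $67.1330
Market $67.57 > fair $67.1330: forward overpriced → cash-and-carry (buy spot, short the forward).
At maturity, profit = |F_mkt − F*| = |67.57 − 67.1330| = $0.44 per barrel

$0.44 per barrel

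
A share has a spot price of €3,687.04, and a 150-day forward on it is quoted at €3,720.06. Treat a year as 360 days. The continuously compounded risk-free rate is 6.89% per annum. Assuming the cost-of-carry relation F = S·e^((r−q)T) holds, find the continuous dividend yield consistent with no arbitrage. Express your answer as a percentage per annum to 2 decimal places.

4.75%

From F = S·e^((r−q)T): (r − q) = ln(F/S)/T
ln(3720.06/3687.04) = ln(1.008956) = 0.008916
(r − q) = 0.008916 / (150/360) = 0.021398
q = r − ln(F/S)/T = 0.0689 − 0.021398 = 0.047502
q = 4.75%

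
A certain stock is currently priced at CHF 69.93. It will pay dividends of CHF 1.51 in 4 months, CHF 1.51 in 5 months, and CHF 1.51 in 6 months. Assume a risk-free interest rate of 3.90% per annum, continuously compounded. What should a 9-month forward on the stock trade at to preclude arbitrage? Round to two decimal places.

CHF 67.42

PV(dividends) I = 1.51·e^(−0.0390·4/12) + 1.51·e^(−0.0390·5/12) + 1.51·e^(−0.0390·6/12)
I = 1.4905 + 1.4857 + 1.4808 = 4.4570
F = (S − I)·e^(rT) = (69.93 − 4.4570) · e^(0.0390·9/12)
= 65.4730 · e^0.029250 = 65.4730 × 1.029682 = CHF 67.42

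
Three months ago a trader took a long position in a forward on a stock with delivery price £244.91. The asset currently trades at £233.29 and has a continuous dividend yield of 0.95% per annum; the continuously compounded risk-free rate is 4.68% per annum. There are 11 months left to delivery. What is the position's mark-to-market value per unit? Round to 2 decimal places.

Current fair forward for the remaining 11 months: F = S·e^((r − q)·T), (r − q) = 0.0468 − 0.0095 = 0.0373
F = 233.29 · e^(0.0373 × 11/12) = 233.29 × 1.034783 = 241.4045
Value of long forward = (F − K)·e^(−rT) = (241.4045 − 244.91) · e^(−0.0468·11/12)
= -3.5055 × 0.958007 = -3.36

-£3.36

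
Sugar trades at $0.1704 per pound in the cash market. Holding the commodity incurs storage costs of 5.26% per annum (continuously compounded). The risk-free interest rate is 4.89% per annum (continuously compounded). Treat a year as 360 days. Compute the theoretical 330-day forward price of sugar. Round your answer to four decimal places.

Net carry = r + u − y = 0.0489 + 0.0526 − 0.0000 = 0.1015
F = S·e^((r+u−y)T) = 0.1704 · e^(0.1015 × 330/360) = 0.1704 · e^0.093042
= 0.1704 × 1.097508 = $0.1870 per pound

$0.1870 per pound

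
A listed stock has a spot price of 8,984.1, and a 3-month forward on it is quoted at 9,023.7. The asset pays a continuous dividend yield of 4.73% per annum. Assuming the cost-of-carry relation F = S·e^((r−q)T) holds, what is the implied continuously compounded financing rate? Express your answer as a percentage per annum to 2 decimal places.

From F = S·e^((r−q)T): (r − q) = ln(F/S)/T
ln(9023.7/8984.1) = ln(1.004408) = 0.004398
(r − q) = 0.004398 / (3/12) = 0.017592
r = ln(F/S)/T + q = 0.017592 + 0.0473 = 0.064892
r = 6.49%

6.49%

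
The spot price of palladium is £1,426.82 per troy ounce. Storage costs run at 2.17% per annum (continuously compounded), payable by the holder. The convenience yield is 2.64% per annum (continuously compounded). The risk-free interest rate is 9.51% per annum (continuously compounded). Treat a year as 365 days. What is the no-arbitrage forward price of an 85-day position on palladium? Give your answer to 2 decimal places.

£1,457.18 per troy ounce

Net carry = r + u − y = 0.0951 + 0.0217 − 0.0264 = 0.0904
F = S·e^((r+u−y)T) = 1426.82 · e^(0.0904 × 85/365) = 1426.82 · e^0.02105205
= 1426.82 × 1.02127521 = £1,457.18 per troy ounce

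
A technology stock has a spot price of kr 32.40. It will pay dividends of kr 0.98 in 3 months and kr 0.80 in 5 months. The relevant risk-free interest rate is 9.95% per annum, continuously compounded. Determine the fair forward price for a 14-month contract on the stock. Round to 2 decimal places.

kr 34.45

PV(dividends) I = 0.98·e^(−0.0995·3/12) + 0.80·e^(−0.0995·5/12)
I = 0.9559 + 0.7675 = 1.7234
F = (S − I)·e^(rT) = (32.40 − 1.7234) · e^(0.0995·14/12)
= 30.6766 · e^0.116083 = 30.6766 × 1.123089 = kr 34.45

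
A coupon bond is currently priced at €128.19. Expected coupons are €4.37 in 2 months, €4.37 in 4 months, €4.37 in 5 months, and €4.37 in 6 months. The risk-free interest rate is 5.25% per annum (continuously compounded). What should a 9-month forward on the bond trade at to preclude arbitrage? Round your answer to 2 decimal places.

PV(coupons) I = 4.37·e^(−0.0525·2/12) + 4.37·e^(−0.0525·4/12) + 4.37·e^(−0.0525·5/12) + 4.37·e^(−0.0525·6/12)
I = 4.3319 + 4.2942 + 4.2754 + 4.2568 = 17.1583
F = (S − I)·e^(rT) = (128.19 − 17.1583) · e^(0.0525·9/12)
= 111.0317 · e^0.039375 = 111.0317 × 1.040160 = €115.49

€115.49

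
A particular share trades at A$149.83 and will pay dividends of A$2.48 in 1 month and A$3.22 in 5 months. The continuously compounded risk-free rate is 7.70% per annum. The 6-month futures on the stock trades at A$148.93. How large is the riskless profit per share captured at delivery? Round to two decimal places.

A$0.98 per share

PV(dividends) I = 2.48·e^(−0.0770·1/12) + 3.22·e^(−0.0770·5/12) = 5.5825
Fair futures F* = (S − I)·e^(rT) = (149.83 − 5.5825)·e^0.038500 = 144.2475 × 1.039251 = 149.9094
Market A$148.93 < fair 149.9094: forward underpriced → reverse cash-and-carry (short the stock, invest proceeds at r, pay the dividends, go long the forward).
Profit at T = |F_mkt − F*| = |148.93 − 149.9094| = A$0.98 per share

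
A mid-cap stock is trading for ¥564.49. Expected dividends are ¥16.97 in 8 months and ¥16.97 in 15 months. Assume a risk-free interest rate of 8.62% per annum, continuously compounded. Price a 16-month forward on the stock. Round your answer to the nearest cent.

¥598.18

PV(dividends) I = 16.97·e^(−0.0862·8/12) + 16.97·e^(−0.0862·15/12)
I = 16.0223 + 15.2365 = 31.2588
F = (S − I)·e^(rT) = (564.49 − 31.2588) · e^(0.0862·16/12)
= 533.2312 · e^0.114933 = 533.2312 × 1.121798 = ¥598.18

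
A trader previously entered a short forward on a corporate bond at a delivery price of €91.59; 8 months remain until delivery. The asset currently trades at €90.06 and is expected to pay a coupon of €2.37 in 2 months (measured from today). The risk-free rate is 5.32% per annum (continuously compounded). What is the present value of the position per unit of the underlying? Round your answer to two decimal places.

PV(remaining coupons) I = 2.37·e^(−0.0532·2/12) = 2.3491
Current forward F = (S − I)·e^(rT) = (90.06 − 2.3491)·e^(0.0532·8/12) = 87.7109 × 1.036103 = 90.8775
Value (long) = (F − K)·e^(−rT) = (90.8775 − 91.59) × 0.965155 = -0.6877
Short position value = −(long value) = €0.69

€0.69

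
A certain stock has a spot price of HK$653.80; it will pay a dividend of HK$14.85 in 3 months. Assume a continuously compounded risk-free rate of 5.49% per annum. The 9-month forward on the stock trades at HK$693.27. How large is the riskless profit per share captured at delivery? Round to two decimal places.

PV(dividends) I = 14.85·e^(−0.0549·3/12) = 14.6476
Fair forward F* = (S − I)·e^(rT) = (653.80 − 14.6476)·e^0.041175 = 639.1524 × 1.042034 = 666.0185
Market HK$693.27 > fair 666.0185: forward overpriced → cash-and-carry (borrow at r, buy the stock and collect the dividends, short the forward).
Profit at T = |F_mkt − F*| = |693.27 − 666.0185| = HK$27.25 per share

HK$27.25 per share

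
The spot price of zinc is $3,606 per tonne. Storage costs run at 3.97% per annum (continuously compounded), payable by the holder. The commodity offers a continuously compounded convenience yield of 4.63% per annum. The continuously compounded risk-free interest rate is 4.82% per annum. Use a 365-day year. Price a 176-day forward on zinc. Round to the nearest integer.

$3,679 per tonne

Net carry = r + u − y = 0.0482 + 0.0397 − 0.0463 = 0.0416
F = S·e^((r+u−y)T) = 3606 · e^(0.0416 × 176/365) = 3606 · e^0.020059
= 3606 × 1.020262 = $3,679 per tonne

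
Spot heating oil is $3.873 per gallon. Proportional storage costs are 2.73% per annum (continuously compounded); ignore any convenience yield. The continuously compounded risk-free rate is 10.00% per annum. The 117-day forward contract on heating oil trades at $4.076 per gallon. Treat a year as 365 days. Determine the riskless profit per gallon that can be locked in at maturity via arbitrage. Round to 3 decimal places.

$0.042 per gallon

Fair forward: F* = S·e^(carry·T), with carry = (r + u) = 0.1000 + 0.0273 = 0.1273
F* = 3.873 · e^(0.1273 × 117/365) = 3.873 · e^0.040806 = 3.873 × 1.041650 = $4.0343
Market $4.076 > fair $4.0343: forward overpriced → cash-and-carry (buy spot, short the forward).
At maturity, profit = |F_mkt − F*| = |4.076 − 4.0343| = $0.042 per gallon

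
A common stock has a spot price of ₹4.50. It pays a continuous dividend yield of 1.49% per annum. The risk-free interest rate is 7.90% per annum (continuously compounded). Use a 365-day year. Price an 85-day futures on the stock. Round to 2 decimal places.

F = S·e^((r − q)T) = 4.50 · e^((0.0790 − 0.0149) × 85/365)
= 4.50 · e^0.014927 = 4.50 × 1.015039
F = ₹4.57

₹4.57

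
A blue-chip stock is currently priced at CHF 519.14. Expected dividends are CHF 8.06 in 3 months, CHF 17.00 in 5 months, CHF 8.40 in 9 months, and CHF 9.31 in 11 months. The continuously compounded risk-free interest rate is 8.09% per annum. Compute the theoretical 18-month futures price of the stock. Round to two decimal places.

CHF 539.96

PV(dividends) I = 8.06·e^(−0.0809·3/12) + 17.00·e^(−0.0809·5/12) + 8.40·e^(−0.0809·9/12) + 9.31·e^(−0.0809·11/12)
I = 7.8986 + 16.4365 + 7.9055 + 8.6446 = 40.8852
F = (S − I)·e^(rT) = (519.14 − 40.8852) · e^(0.0809·18/12)
= 478.2548 · e^0.121350 = 478.2548 × 1.129020 = CHF 539.96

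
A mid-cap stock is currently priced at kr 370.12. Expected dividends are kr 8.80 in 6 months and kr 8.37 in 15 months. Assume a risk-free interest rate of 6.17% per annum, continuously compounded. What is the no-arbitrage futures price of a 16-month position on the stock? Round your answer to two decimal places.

kr 384.18

PV(dividends) I = 8.80·e^(−0.0617·6/12) + 8.37·e^(−0.0617·15/12)
I = 8.5327 + 7.7487 = 16.2814
F = (S − I)·e^(rT) = (370.12 − 16.2814) · e^(0.0617·16/12)
= 353.8386 · e^0.082267 = 353.8386 × 1.085746 = kr 384.18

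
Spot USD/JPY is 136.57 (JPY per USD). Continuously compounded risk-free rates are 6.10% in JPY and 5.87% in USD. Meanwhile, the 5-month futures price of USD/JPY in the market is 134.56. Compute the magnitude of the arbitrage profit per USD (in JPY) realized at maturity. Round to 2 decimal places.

Fair futures: F* = S·e^(carry·T), with carry = (r_JPY − r_USD) = 0.0610 − 0.0587 = 0.0023
F* = 136.57 · e^(0.0023 × 5/12) = 136.57 · e^0.000958 = 136.57 × 1.000958 = 136.7008
Market 134.56 < fair 136.7008: forward underpriced → reverse cash-and-carry (short spot, go long the forward).
At maturity, profit = |F_mkt − F*| = |134.56 − 136.7008| = 2.14 per USD (in JPY)

2.14 per USD (in JPY)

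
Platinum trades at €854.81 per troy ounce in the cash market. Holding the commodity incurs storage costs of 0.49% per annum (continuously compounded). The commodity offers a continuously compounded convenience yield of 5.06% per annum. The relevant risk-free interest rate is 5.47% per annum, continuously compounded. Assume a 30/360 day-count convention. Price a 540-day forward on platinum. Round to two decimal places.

Net carry = r + u − y = 0.0547 + 0.0049 − 0.0506 = 0.0090
F = S·e^((r+u−y)T) = 854.81 · e^(0.0090 × 540/360) = 854.81 · e^0.013500
= 854.81 × 1.013592 = €866.43 per troy ounce

€866.43 per troy ounce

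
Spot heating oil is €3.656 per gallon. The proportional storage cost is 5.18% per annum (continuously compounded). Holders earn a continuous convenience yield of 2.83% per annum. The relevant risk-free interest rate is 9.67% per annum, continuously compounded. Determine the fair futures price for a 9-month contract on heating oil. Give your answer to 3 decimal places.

€4.001 per gallon

Net carry = r + u − y = 0.0967 + 0.0518 − 0.0283 = 0.1202
F = S·e^((r+u−y)T) = 3.656 · e^(0.1202 × 9/12) = 3.656 · e^0.090150
= 3.656 × 1.094338 = €4.001 per gallon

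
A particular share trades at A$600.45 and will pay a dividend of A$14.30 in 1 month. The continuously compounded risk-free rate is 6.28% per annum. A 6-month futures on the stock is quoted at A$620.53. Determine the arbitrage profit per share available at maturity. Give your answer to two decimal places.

PV(dividends) I = 14.30·e^(−0.0628·1/12) = 14.2254
Fair futures F* = (S − I)·e^(rT) = (600.45 − 14.2254)·e^0.031400 = 586.2246 × 1.031898 = 604.9240
Market A$620.53 > fair 604.9240: forward overpriced → cash-and-carry (borrow at r, buy the stock and collect the dividends, short the forward).
Profit at T = |F_mkt − F*| = |620.53 − 604.9240| = A$15.61 per share

A$15.61 per share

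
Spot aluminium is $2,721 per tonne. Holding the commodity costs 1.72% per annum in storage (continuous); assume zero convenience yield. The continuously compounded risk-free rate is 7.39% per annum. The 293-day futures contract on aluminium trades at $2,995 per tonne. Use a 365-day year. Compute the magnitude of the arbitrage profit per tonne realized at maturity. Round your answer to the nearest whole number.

$68 per tonne

Fair futures: F* = S·e^(carry·T), with carry = (r + u) = 0.0739 + 0.0172 = 0.0911
F* = 2721 · e^(0.0911 × 293/365) = 2721 · e^0.073130 = 2721 × 1.075870 = $2927.4423
Market $2995 > fair $2927.4423: forward overpriced → cash-and-carry (buy spot, short the forward).
At maturity, profit = |F_mkt − F*| = |2995 − 2927.4423| = $68 per tonne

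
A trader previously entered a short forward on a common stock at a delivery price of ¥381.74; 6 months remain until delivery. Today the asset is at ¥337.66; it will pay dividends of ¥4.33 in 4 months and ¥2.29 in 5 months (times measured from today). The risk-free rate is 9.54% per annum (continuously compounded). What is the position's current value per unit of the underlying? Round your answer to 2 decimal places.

¥32.69

PV(remaining dividends) I = 4.33·e^(−0.0954·4/12) + 2.29·e^(−0.0954·5/12) = 6.3952
Current forward F = (S − I)·e^(rT) = (337.66 − 6.3952)·e^(0.0954·6/12) = 331.2648 × 1.048856 = 347.4491
Value (long) = (F − K)·e^(−rT) = (347.4491 − 381.74) × 0.953420 = -32.6936
Short position value = −(long value) = ¥32.69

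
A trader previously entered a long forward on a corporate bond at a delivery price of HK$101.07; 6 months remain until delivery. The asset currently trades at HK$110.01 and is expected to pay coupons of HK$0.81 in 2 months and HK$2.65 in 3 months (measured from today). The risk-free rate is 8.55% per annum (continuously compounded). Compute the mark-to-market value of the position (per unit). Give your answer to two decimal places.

HK$9.78

PV(remaining coupons) I = 0.81·e^(−0.0855·2/12) + 2.65·e^(−0.0855·3/12) = 3.3925
Current forward F = (S − I)·e^(rT) = (110.01 − 3.3925)·e^(0.0855·6/12) = 106.6175 × 1.043677 = 111.2742
Value (long) = (F − K)·e^(−rT) = (111.2742 − 101.07) × 0.958151 = 9.7772
Value = HK$9.78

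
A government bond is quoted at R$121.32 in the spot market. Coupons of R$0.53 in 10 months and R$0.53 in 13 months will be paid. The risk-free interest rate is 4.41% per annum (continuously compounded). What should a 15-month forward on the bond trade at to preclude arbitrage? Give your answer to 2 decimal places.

R$127.12

PV(coupons) I = 0.53·e^(−0.0441·10/12) + 0.53·e^(−0.0441·13/12)
I = 0.5109 + 0.5053 = 1.0162
F = (S − I)·e^(rT) = (121.32 − 1.0162) · e^(0.0441·15/12)
= 120.3038 · e^0.055125 = 120.3038 × 1.056673 = R$127.12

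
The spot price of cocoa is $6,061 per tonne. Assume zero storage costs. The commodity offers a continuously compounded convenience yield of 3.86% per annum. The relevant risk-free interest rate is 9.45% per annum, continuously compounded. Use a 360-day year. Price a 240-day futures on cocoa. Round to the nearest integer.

Net carry = r + u − y = 0.0945 + 0.0000 − 0.0386 = 0.0559
F = S·e^((r+u−y)T) = 6061 · e^(0.0559 × 240/360) = 6061 · e^0.037267
= 6061 × 1.037970 = $6,291 per tonne

$6,291 per tonne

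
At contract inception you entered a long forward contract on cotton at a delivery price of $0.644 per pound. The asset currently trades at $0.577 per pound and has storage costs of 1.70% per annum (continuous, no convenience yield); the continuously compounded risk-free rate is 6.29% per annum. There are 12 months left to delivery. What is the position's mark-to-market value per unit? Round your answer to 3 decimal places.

-$0.018 per pound

Current fair forward for the remaining 12 months: F = S·e^((r + u)·T), (r + u) = 0.0629 + 0.0170 = 0.0799
F = 0.577 · e^(0.0799 × 12/12) = 0.577 × 1.083179 = 0.6250
Value of long forward = (F − K)·e^(−rT) = (0.6250 − 0.644) · e^(−0.0629·12/12)
= -0.0190 × 0.939037 = -0.018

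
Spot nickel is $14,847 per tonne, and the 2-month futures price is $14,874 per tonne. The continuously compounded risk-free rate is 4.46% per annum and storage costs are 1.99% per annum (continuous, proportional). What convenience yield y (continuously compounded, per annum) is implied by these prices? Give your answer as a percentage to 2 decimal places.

F = S·e^((r+u−y)T) ⇒ (r+u−y) = ln(F/S)/T
ln(14874/14847) = 0.001817; /T ⇒ 0.010902
y = r + u − ln(F/S)/T = 0.0446 + 0.0199 − 0.010902 = 0.053598
y = 5.36%

5.36%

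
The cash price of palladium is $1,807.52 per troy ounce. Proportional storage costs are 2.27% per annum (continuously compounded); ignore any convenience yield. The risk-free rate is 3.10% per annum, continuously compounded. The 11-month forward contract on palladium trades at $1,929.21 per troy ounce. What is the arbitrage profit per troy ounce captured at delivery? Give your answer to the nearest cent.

$30.49 per troy ounce

Fair forward: F* = S·e^(carry·T), with carry = (r + u) = 0.0310 + 0.0227 = 0.0537
F* = 1807.52 · e^(0.0537 × 11/12) = 1807.52 · e^0.04922500 = 1807.52 × 1.05045668 = $1898.7215
Market $1929.21 > fair $1898.7215: forward overpriced → cash-and-carry (buy spot, short the forward).
At maturity, profit = |F_mkt − F*| = |1929.21 − 1898.7215| = $30.49 per troy ounce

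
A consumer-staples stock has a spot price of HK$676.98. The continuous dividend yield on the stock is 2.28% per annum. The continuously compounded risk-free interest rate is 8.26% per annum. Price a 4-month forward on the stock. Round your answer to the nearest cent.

F = S·e^((r − q)T) = 676.98 · e^((0.0826 − 0.0228) × 4/12)
= 676.98 · e^0.019933 = 676.98 × 1.020133
F = HK$690.61

HK$690.61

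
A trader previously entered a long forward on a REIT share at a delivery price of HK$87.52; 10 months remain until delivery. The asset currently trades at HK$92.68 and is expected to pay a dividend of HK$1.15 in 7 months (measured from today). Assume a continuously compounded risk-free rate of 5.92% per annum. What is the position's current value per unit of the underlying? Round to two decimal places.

PV(remaining dividends) I = 1.15·e^(−0.0592·7/12) = 1.1110
Current forward F = (S − I)·e^(rT) = (92.68 − 1.1110)·e^(0.0592·10/12) = 91.5690 × 1.050570 = 96.1996
Value (long) = (F − K)·e^(−rT) = (96.1996 − 87.52) × 0.951864 = 8.2618
Value = HK$8.26

HK$8.26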